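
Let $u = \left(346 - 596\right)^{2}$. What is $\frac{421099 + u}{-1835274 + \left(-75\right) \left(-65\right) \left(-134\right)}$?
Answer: $- \frac{483599}{2488524} \approx -0.19433$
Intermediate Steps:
$u = 62500$ ($u = \left(-250\right)^{2} = 62500$)
$\frac{421099 + u}{-1835274 + \left(-75\right) \left(-65\right) \left(-134\right)} = \frac{421099 + 62500}{-1835274 + \left(-75\right) \left(-65\right) \left(-134\right)} = \frac{483599}{-1835274 + 4875 \left(-134\right)} = \frac{483599}{-1835274 - 653250} = \frac{483599}{-2488524} = 483599 \left(- \frac{1}{2488524}\right) = - \frac{483599}{2488524}$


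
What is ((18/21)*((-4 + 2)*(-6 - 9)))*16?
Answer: 2880/7 ≈ 411.43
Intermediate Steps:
((18/21)*((-4 + 2)*(-6 - 9)))*16 = ((18*(1/21))*(-2*(-15)))*16 = ((6/7)*30)*16 = (180/7)*16 = 2880/7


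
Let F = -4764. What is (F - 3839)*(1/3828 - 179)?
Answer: 5894870233/3828 ≈ 1.5399e+6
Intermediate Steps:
(F - 3839)*(1/3828 - 179) = (-4764 - 3839)*(1/3828 - 179) = -8603*(1/3828 - 179) = -8603*(-685211/3828) = 5894870233/3828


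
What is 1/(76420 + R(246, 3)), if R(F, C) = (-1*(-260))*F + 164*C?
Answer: 1/140872 ≈ 7.0986e-6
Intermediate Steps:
R(F, C) = 164*C + 260*F (R(F, C) = 260*F + 164*C = 164*C + 260*F)
1/(76420 + R(246, 3)) = 1/(76420 + (164*3 + 260*246)) = 1/(76420 + (492 + 63960)) = 1/(76420 + 64452) = 1/140872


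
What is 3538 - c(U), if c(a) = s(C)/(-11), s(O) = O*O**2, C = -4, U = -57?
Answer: 38854/11 ≈ 3532.2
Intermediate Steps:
s(O) = O**3
c(a) = 64/11 (c(a) = (-4)**3/(-11) = -64*(-1/11) = 64/11)
3538 - c(U) = 3538 - 1*64/11 = 3538 - 64/11 = 38854/11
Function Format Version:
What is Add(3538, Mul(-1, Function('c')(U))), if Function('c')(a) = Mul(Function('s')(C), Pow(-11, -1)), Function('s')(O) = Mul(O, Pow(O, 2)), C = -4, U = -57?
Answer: Rational(38854, 11) ≈ 3532.2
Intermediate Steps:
Function('s')(O) = Pow(O, 3)
Function('c')(a) = Rational(64, 11) (Function('c')(a) = Mul(Pow(-4, 3), Pow(-11, -1)) = Mul(-64, Rational(-1, 11)) = Rational(64, 11))
Add(3538, Mul(-1, Function('c')(U))) = Add(3538, Mul(-1, Rational(64, 11))) = Add(3538, Rational(-64, 11)) = Rational(38854, 11)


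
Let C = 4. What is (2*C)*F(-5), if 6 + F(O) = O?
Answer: -88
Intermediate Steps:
F(O) = -6 + O
(2*C)*F(-5) = (2*4)*(-6 - 5) = 8*(-11) = -88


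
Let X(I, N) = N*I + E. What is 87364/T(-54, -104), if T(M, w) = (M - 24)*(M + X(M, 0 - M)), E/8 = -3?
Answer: 21841/58383 ≈ 0.37410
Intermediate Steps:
E = -24 (E = 8*(-3) = -24)
X(I, N) = -24 + I*N (X(I, N) = N*I - 24 = I*N - 24 = -24 + I*N)
T(M, w) = (-24 + M)*(-24 + M - M²) (T(M, w) = (M - 24)*(M + (-24 + M*(0 - M))) = (-24 + M)*(M + (-24 + M*(-M))) = (-24 + M)*(M + (-24 - M²)) = (-24 + M)*(-24 + M - M²))
87364/T(-54, -104) = 87364/(576 - 1*(-54)³ - 48*(-54) + 25*(-54)²) = 87364/(576 - 1*(-157464) + 2592 + 25*2916) = 87364/(576 + 157464 + 2592 + 72900) = 87364/233532 = 87364*(1/233532) = 21841/58383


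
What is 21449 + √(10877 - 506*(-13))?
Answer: 21449 + √17455 ≈ 21581.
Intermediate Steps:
21449 + √(10877 - 506*(-13)) = 21449 + √(10877 + 6578) = 21449 + √17455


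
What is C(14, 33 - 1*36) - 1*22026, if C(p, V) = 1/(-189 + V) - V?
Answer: -4228417/192 ≈ -22023.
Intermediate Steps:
C(14, 33 - 1*36) - 1*22026 = (1 - (33 - 1*36)² + 189*(33 - 1*36))/(-189 + (33 - 1*36)) - 1*22026 = (1 - (33 - 36)² + 189*(33 - 36))/(-189 + (33 - 36)) - 22026 = (1 - 1*(-3)² + 189*(-3))/(-189 - 3) - 22026 = (1 - 1*9 - 567)/(-192) - 22026 = -(1 - 9 - 567)/192 - 22026 = -1/192*(-575) - 22026 = 575/192 - 22026 = -4228417/192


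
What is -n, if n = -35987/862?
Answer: 35987/862 ≈ 41.748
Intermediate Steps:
n = -35987/862 (n = -35987*1/862 = -35987/862 ≈ -41.748)
-n = -1*(-35987/862) = 35987/862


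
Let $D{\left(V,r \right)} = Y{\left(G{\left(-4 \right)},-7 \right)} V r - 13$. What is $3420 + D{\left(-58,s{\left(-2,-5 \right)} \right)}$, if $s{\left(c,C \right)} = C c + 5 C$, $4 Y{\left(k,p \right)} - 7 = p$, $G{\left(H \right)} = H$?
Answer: $3407$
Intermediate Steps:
$Y{\left(k,p \right)} = \frac{7}{4} + \frac{p}{4}$
$s{\left(c,C \right)} = 5 C + C c$
$D{\left(V,r \right)} = -13$ ($D{\left(V,r \right)} = \left(\frac{7}{4} + \frac{1}{4} \left(-7\right)\right) V r - 13 = \left(\frac{7}{4} - \frac{7}{4}\right) V r - 13 = 0 V r - 13 = 0 r - 13 = 0 - 13 = -13$)
$3420 + D{\left(-58,s{\left(-2,-5 \right)} \right)} = 3420 - 13 = 3407$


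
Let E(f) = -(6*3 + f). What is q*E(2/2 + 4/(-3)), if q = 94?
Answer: -4982/3 ≈ -1660.7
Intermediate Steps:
E(f) = -18 - f (E(f) = -(18 + f) = -18 - f)
q*E(2/2 + 4/(-3)) = 94*(-18 - (2/2 + 4/(-3))) = 94*(-18 - (2*(1/2) + 4*(-1/3))) = 94*(-18 - (1 - 4/3)) = 94*(-18 - 1*(-1/3)) = 94*(-18 + 1/3) = 94*(-53/3) = -4982/3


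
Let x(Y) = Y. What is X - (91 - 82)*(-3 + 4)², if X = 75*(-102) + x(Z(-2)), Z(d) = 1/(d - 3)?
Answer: -38296/5 ≈ -7659.2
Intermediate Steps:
Z(d) = 1/(-3 + d)
X = -38251/5 (X = 75*(-102) + 1/(-3 - 2) = -7650 + 1/(-5) = -7650 - ⅕ = -38251/5 ≈ -7650.2)
X - (91 - 82)*(-3 + 4)² = -38251/5 - (91 - 82)*(-3 + 4)² = -38251/5 - 9*1² = -38251/5 - 9 = -38296/5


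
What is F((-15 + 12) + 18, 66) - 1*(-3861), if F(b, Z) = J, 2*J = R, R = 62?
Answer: 3892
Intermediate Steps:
J = 31 (J = (½)*62 = 31)
F(b, Z) = 31
F((-15 + 12) + 18, 66) - 1*(-3861) = 31 - 1*(-3861) = 31 + 3861 = 3892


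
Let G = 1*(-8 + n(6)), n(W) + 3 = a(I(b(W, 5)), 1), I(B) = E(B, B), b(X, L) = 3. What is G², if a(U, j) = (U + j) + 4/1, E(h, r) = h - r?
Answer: 36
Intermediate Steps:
I(B) = 0 (I(B) = B - B = 0)
a(U, j) = 4 + U + j (a(U, j) = (U + j) + 4*1 = (U + j) + 4 = 4 + U + j)
n(W) = 2 (n(W) = -3 + (4 + 0 + 1) = -3 + 5 = 2)
G = -6 (G = 1*(-8 + 2) = 1*(-6) = -6)
G² = (-6)² = 36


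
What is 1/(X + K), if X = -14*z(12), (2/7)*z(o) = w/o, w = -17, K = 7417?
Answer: 12/89837 ≈ 0.00013358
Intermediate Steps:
z(o) = -119/(2*o) (z(o) = 7*(-17/o)/2 = -119/(2*o))
X = 833/12 (X = -(-833)/12 = -14*(-119/24) = 833/12 ≈ 69.417)
1/(X + K) = 1/(833/12 + 7417) = 1/(89837/12) = 12/89837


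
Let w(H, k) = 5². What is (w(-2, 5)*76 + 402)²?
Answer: 5299204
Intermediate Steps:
w(H, k) = 25
(w(-2, 5)*76 + 402)² = (25*76 + 402)² = (1900 + 402)² = 2302² = 5299204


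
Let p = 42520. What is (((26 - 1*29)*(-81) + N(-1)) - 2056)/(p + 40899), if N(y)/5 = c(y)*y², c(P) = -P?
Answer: -1808/83419 ≈ -0.021674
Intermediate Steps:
N(y) = -5*y³ (N(y) = 5*((-y)*y²) = 5*(-y³) = -5*y³)
(((26 - 1*29)*(-81) + N(-1)) - 2056)/(p + 40899) = (((26 - 1*29)*(-81) - 5*(-1)³) - 2056)/(42520 + 40899) = (((26 - 29)*(-81) - 5*(-1)) - 2056)/83419 = ((-3*(-81) + 5) - 2056)*(1/83419) = ((243 + 5) - 2056)*(1/83419) = (248 - 2056)*(1/83419) = -1808*1/83419 = -1808/83419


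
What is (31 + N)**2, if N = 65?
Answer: 9216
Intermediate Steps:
(31 + N)**2 = (31 + 65)**2 = 96**2 = 9216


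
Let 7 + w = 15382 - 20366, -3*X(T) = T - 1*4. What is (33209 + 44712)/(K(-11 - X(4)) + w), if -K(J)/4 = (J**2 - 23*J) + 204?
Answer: -1163/109 ≈ -10.670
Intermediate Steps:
X(T) = 4/3 - T/3 (X(T) = -(T - 1*4)/3 = -(T - 4)/3 = -(-4 + T)/3 = 4/3 - T/3)
w = -4991 (w = -7 + (15382 - 20366) = -7 - 4984 = -4991)
K(J) = -816 - 4*J**2 + 92*J (K(J) = -4*((J**2 - 23*J) + 204) = -4*(204 + J**2 - 23*J) = -816 - 4*J**2 + 92*J)
(33209 + 44712)/(K(-11 - X(4)) + w) = (33209 + 44712)/((-816 - 4*(-11 - (4/3 - 1/3*4))**2 + 92*(-11 - (4/3 - 1/3*4))) - 4991) = 77921/((-816 - 4*(-11 - (4/3 - 4/3))**2 + 92*(-11 - (4/3 - 4/3))) - 4991) = 77921/((-816 - 4*(-11 - 1*0)**2 + 92*(-11 - 1*0)) - 4991) = 77921/((-816 - 4*(-11 + 0)**2 + 92*(-11 + 0)) - 4991) = 77921/((-816 - 4*(-11)**2 + 92*(-11)) - 4991) = 77921/((-816 - 4*121 - 1012) - 4991) = 77921/((-816 - 484 - 1012) - 4991) = 77921/(-2312 - 4991) = 77921/(-7303) = 77921*(-1/7303) = -1163/109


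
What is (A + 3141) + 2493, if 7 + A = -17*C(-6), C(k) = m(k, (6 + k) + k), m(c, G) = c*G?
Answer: 5015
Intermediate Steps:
m(c, G) = G*c
C(k) = k*(6 + 2*k) (C(k) = ((6 + k) + k)*k = (6 + 2*k)*k = k*(6 + 2*k))
A = -619 (A = -7 - 34*(-6)*(3 - 6) = -7 - 34*(-6)*(-3) = -7 - 17*36 = -7 - 612 = -619)
(A + 3141) + 2493 = (-619 + 3141) + 2493 = 2522 + 2493 = 5015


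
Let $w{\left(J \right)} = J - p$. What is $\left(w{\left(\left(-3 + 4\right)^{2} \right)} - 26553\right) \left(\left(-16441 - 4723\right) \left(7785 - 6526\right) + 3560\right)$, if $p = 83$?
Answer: $709607432660$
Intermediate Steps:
$w{\left(J \right)} = -83 + J$ ($w{\left(J \right)} = J - 83 = -83 + J$)
$\left(w{\left(\left(-3 + 4\right)^{2} \right)} - 26553\right) \left(\left(-16441 - 4723\right) \left(7785 - 6526\right) + 3560\right) = \left(\left(-83 + \left(-3 + 4\right)^{2}\right) - 26553\right) \left(\left(-16441 - 4723\right) \left(7785 - 6526\right) + 3560\right) = \left(\left(-83 + 1^{2}\right) - 26553\right) \left(\left(-21164\right) 1259 + 3560\right) = \left(\left(-83 + 1\right) - 26553\right) \left(-26645476 + 3560\right) = \left(-82 - 26553\right) \left(-26641916\right) = \left(-26635\right) \left(-26641916\right) = 709607432660$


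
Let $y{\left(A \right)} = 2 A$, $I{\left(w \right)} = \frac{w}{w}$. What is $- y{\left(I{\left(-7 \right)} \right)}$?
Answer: $-2$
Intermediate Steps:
$I{\left(w \right)} = 1$
$- y{\left(I{\left(-7 \right)} \right)} = - 2 \cdot 1 = \left(-1\right) 2 = -2$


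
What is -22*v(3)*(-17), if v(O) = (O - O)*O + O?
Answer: 1122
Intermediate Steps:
v(O) = O (v(O) = 0*O + O = 0 + O = O)
-22*v(3)*(-17) = -22*3*(-17) = -66*(-17) = 1122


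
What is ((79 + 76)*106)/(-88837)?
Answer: -16430/88837 ≈ -0.18495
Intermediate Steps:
((79 + 76)*106)/(-88837) = (155*106)*(-1/88837) = 16430*(-1/88837) = -16430/88837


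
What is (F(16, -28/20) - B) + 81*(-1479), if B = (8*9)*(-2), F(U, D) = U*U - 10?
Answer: -119409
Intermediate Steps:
F(U, D) = -10 + U² (F(U, D) = U² - 10 = -10 + U²)
B = -144 (B = 72*(-2) = -144)
(F(16, -28/20) - B) + 81*(-1479) = ((-10 + 16²) - 1*(-144)) + 81*(-1479) = ((-10 + 256) + 144) - 119799 = (246 + 144) - 119799 = 390 - 119799 = -119409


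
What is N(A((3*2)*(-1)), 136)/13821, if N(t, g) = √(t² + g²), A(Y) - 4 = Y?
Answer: 10*√185/13821 ≈ 0.0098412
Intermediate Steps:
A(Y) = 4 + Y
N(t, g) = √(g² + t²)
N(A((3*2)*(-1)), 136)/13821 = √(136² + (4 + (3*2)*(-1))²)/13821 = √(18496 + (4 + 6*(-1))²)*(1/13821) = √(18496 + (4 - 6)²)*(1/13821) = √(18496 + (-2)²)*(1/13821) = √(18496 + 4)*(1/13821) = √18500*(1/13821) = (10*√185)*(1/13821) = 10*√185/13821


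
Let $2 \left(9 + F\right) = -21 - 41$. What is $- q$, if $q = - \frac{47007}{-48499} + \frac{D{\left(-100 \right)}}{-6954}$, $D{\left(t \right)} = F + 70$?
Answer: $- \frac{54238618}{56210341} \approx -0.96492$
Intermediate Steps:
$F = -40$ ($F = -9 + \frac{-21 - 41}{2} = -9 + \frac{1}{2} \left(-62\right) = -9 - 31 = -40$)
$D{\left(t \right)} = 30$ ($D{\left(t \right)} = -40 + 70 = 30$)
$q = \frac{54238618}{56210341}$ ($q = - \frac{47007}{-48499} + \frac{30}{-6954} = \left(-47007\right) \left(- \frac{1}{48499}\right) + 30 \left(- \frac{1}{6954}\right) = \frac{47007}{48499} - \frac{5}{1159} = \frac{54238618}{56210341} \approx 0.96492$)
$- q = \left(-1\right) \frac{54238618}{56210341} = - \frac{54238618}{56210341}$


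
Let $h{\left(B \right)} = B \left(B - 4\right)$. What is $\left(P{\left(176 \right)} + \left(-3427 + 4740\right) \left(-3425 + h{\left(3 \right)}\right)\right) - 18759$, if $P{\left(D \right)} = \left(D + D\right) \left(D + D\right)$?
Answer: $-4395819$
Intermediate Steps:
$h{\left(B \right)} = B \left(-4 + B\right)$
$P{\left(D \right)} = 4 D^{2}$ ($P{\left(D \right)} = 2 D 2 D = 4 D^{2}$)
$\left(P{\left(176 \right)} + \left(-3427 + 4740\right) \left(-3425 + h{\left(3 \right)}\right)\right) - 18759 = \left(4 \cdot 176^{2} + \left(-3427 + 4740\right) \left(-3425 + 3 \left(-4 + 3\right)\right)\right) - 18759 = \left(4 \cdot 30976 + 1313 \left(-3425 + 3 \left(-1\right)\right)\right) - 18759 = \left(123904 + 1313 \left(-3425 - 3\right)\right) - 18759 = \left(123904 + 1313 \left(-3428\right)\right) - 18759 = \left(123904 - 4500964\right) - 18759 = -4377060 - 18759 = -4395819$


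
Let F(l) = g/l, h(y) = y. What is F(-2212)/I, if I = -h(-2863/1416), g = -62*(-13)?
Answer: -285324/1583239 ≈ -0.18022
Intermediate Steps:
g = 806
F(l) = 806/l
I = 2863/1416 (I = -(-2863)/1416 = -1*(-2863/1416) = 2863/1416 ≈ 2.0219)
F(-2212)/I = (806/(-2212))/(2863/1416) = (806*(-1/2212))*(1416/2863) = -403/1106*1416/2863 = -285324/1583239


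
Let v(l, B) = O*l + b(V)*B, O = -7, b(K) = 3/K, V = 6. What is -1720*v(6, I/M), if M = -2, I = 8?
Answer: 75680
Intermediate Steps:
v(l, B) = B/2 - 7*l (v(l, B) = -7*l + (3/6)*B = -7*l + (3*(⅙))*B = -7*l + B/2 = B/2 - 7*l)
-1720*v(6, I/M) = -1720*((8/(-2))/2 - 7*6) = -1720*((8*(-½))/2 - 42) = -1720*((½)*(-4) - 42) = -1720*(-2 - 42) = -1720*(-44) = 75680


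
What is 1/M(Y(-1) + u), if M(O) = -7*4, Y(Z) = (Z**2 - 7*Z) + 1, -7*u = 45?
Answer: -1/28 ≈ -0.035714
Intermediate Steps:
u = -45/7 (u = -1/7*45 = -45/7 ≈ -6.4286)
Y(Z) = 1 + Z**2 - 7*Z
M(O) = -28
1/M(Y(-1) + u) = 1/(-28) = -1/28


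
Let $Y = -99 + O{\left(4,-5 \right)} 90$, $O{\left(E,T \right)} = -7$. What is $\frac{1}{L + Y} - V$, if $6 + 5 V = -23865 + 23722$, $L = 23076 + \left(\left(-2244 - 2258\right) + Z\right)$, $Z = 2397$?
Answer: $\frac{3016063}{101210} \approx 29.8$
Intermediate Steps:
$Y = -729$ ($Y = -99 - 630 = -729$)
$L = 20971$ ($L = 23076 + \left(\left(-2244 - 2258\right) + 2397\right) = 23076 + \left(-4502 + 2397\right) = 23076 - 2105 = 20971$)
$V = - \frac{149}{5}$ ($V = - \frac{6}{5} + \frac{-23865 + 23722}{5} = - \frac{6}{5} + \frac{1}{5} \left(-143\right) = - \frac{6}{5} - \frac{143}{5} = - \frac{149}{5} \approx -29.8$)
$\frac{1}{L + Y} - V = \frac{1}{20971 - 729} - - \frac{149}{5} = \frac{1}{20242} + \frac{149}{5} = \frac{3016063}{101210}$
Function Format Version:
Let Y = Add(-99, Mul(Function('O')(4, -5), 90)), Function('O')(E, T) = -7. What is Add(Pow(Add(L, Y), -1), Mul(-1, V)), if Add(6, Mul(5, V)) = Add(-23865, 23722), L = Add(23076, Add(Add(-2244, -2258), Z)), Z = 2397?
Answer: Rational(3016063, 101210) ≈ 29.800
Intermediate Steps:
Y = -729 (Y = Add(-99, Mul(-7, 90)) = Add(-99, -630) = -729)
L = 20971 (L = Add(23076, Add(Add(-2244, -2258), 2397)) = Add(23076, Add(-4502, 2397)) = Add(23076, -2105) = 20971)
V = Rational(-149, 5) (V = Add(Rational(-6, 5), Mul(Rational(1, 5), Add(-23865, 23722))) = Add(Rational(-6, 5), Mul(Rational(1, 5), -143)) = Add(Rational(-6, 5), Rational(-143, 5)) = Rational(-149, 5) ≈ -29.800)
Add(Pow(Add(L, Y), -1), Mul(-1, V)) = Add(Pow(Add(20971, -729), -1), Mul(-1, Rational(-149, 5))) = Add(Pow(20242, -1), Rational(149, 5)) = Add(Rational(1, 20242), Rational(149, 5)) = Rational(3016063, 101210)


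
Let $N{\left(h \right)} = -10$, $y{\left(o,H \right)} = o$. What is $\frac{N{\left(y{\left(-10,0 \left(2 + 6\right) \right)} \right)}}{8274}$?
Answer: $- \frac{5}{4137} \approx -0.0012086$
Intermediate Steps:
$\frac{N{\left(y{\left(-10,0 \left(2 + 6\right) \right)} \right)}}{8274} = - \frac{10}{8274} = \left(-10\right) \frac{1}{8274} = - \frac{5}{4137}$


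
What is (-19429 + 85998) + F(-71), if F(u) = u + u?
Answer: 66427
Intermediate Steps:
F(u) = 2*u
(-19429 + 85998) + F(-71) = (-19429 + 85998) + 2*(-71) = 66569 - 142 = 66427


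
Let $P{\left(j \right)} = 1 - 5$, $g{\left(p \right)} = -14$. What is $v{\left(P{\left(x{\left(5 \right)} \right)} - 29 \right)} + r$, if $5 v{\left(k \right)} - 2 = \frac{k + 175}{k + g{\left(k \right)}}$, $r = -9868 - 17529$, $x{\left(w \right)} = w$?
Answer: $- \frac{6438343}{235} \approx -27397.0$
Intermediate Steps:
$P{\left(j \right)} = -4$ ($P{\left(j \right)} = 1 - 5 = -4$)
$r = -27397$ ($r = -9868 - 17529 = -27397$)
$v{\left(k \right)} = \frac{2}{5} + \frac{175 + k}{5 \left(-14 + k\right)}$ ($v{\left(k \right)} = \frac{2}{5} + \frac{\left(k + 175\right) \frac{1}{k - 14}}{5} = \frac{2}{5} + \frac{\left(175 + k\right) \frac{1}{-14 + k}}{5} = \frac{2}{5} + \frac{\frac{1}{-14 + k} \left(175 + k\right)}{5} = \frac{2}{5} + \frac{175 + k}{5 \left(-14 + k\right)}$)
$v{\left(P{\left(x{\left(5 \right)} \right)} - 29 \right)} + r = \frac{3 \left(49 - 33\right)}{5 \left(-14 - 33\right)} - 27397 = \frac{3}{5} \frac{1}{-47} \cdot 16 - 27397 = \frac{3}{5} \left(- \frac{1}{47}\right) 16 - 27397 = - \frac{48}{235} - 27397 = - \frac{6438343}{235}$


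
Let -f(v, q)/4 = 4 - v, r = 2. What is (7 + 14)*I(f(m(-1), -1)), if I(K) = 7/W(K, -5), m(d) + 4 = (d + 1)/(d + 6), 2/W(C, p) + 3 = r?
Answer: -147/2 ≈ -73.500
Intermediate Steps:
W(C, p) = -2 (W(C, p) = 2/(-3 + 2) = 2/(-1) = 2*(-1) = -2)
m(d) = -4 + (1 + d)/(6 + d) (m(d) = -4 + (d + 1)/(d + 6) = -4 + (1 + d)/(6 + d))
f(v, q) = -16 + 4*v (f(v, q) = -4*(4 - v) = -16 + 4*v)
I(K) = -7/2 (I(K) = 7/(-2) = 7*(-½) = -7/2)
(7 + 14)*I(f(m(-1), -1)) = (7 + 14)*(-7/2) = 21*(-7/2) = -147/2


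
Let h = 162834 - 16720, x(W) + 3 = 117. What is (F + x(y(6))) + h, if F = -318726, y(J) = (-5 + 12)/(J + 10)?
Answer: -172498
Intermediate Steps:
y(J) = 7/(10 + J)
x(W) = 114 (x(W) = -3 + 117 = 114)
h = 146114
(F + x(y(6))) + h = (-318726 + 114) + 146114 = -318612 + 146114 = -172498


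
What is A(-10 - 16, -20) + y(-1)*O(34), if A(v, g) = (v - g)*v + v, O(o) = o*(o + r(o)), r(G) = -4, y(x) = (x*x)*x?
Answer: -890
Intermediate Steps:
y(x) = x³ (y(x) = x²*x = x³)
O(o) = o*(-4 + o) (O(o) = o*(o - 4) = o*(-4 + o))
A(v, g) = v + v*(v - g) (A(v, g) = v*(v - g) + v = v + v*(v - g))
A(-10 - 16, -20) + y(-1)*O(34) = (-10 - 16)*(1 + (-10 - 16) - 1*(-20)) + (-1)³*(34*(-4 + 34)) = -26*(1 - 26 + 20) - 34*30 = -26*(-5) - 1*1020 = 130 - 1020 = -890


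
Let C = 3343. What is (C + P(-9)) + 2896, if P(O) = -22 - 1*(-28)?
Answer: 6245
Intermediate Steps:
P(O) = 6 (P(O) = -22 + 28 = 6)
(C + P(-9)) + 2896 = (3343 + 6) + 2896 = 3349 + 2896 = 6245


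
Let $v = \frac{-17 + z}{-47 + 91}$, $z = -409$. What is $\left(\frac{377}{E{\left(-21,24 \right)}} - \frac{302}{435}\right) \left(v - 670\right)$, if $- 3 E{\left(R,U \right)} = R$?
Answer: $- \frac{2420606593}{66990} \approx -36134.0$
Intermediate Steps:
$E{\left(R,U \right)} = - \frac{R}{3}$
$v = - \frac{213}{22}$ ($v = \frac{-17 - 409}{-47 + 91} = - \frac{426}{44} = \left(-426\right) \frac{1}{44} = - \frac{213}{22} \approx -9.6818$)
$\left(\frac{377}{E{\left(-21,24 \right)}} - \frac{302}{435}\right) \left(v - 670\right) = \left(\frac{377}{\left(- \frac{1}{3}\right) \left(-21\right)} - \frac{302}{435}\right) \left(- \frac{213}{22} - 670\right) = \left(\frac{377}{7} - \frac{302}{435}\right) \left(- \frac{14953}{22}\right) = \frac{161881}{3045} \left(- \frac{14953}{22}\right) = - \frac{2420606593}{66990}$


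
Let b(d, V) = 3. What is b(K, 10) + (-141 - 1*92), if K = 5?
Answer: -230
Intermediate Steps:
b(K, 10) + (-141 - 1*92) = 3 + (-141 - 1*92) = 3 + (-141 - 92) = 3 - 233 = -230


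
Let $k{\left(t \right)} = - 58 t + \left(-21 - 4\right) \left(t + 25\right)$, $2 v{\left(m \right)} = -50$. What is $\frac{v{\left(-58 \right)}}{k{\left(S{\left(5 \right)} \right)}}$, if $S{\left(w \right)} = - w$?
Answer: $\frac{5}{42} \approx 0.11905$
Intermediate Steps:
$v{\left(m \right)} = -25$ ($v{\left(m \right)} = \frac{1}{2} \left(-50\right) = -25$)
$k{\left(t \right)} = -625 - 83 t$ ($k{\left(t \right)} = - 58 t - 25 \left(25 + t\right) = - 58 t - \left(625 + 25 t\right) = -625 - 83 t$)
$\frac{v{\left(-58 \right)}}{k{\left(S{\left(5 \right)} \right)}} = - \frac{25}{-625 - 83 \left(\left(-1\right) 5\right)} = - \frac{25}{-625 - -415} = - \frac{25}{-625 + 415} = - \frac{25}{-210} = \left(-25\right) \left(- \frac{1}{210}\right) = \frac{5}{42}$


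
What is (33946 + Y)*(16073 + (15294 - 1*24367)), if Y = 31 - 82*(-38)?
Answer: 259651000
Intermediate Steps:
Y = 3147 (Y = 31 + 3116 = 3147)
(33946 + Y)*(16073 + (15294 - 1*24367)) = (33946 + 3147)*(16073 + (15294 - 1*24367)) = 37093*(16073 + (15294 - 24367)) = 37093*(16073 - 9073) = 37093*7000 = 259651000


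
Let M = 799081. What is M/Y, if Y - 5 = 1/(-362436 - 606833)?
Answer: 774524441789/4846344 ≈ 1.5982e+5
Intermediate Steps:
Y = 4846344/969269 (Y = 5 + 1/(-362436 - 606833) = 5 + 1/(-969269) = 5 - 1/969269 = 4846344/969269 ≈ 5.0000)
M/Y = 799081/(4846344/969269) = 799081*(969269/4846344) = 774524441789/4846344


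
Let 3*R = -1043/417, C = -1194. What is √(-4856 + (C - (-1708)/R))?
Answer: I*√179797406/149 ≈ 89.992*I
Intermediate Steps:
R = -1043/1251 (R = (-1043/417)/3 = (-1043*1/417)/3 = (⅓)*(-1043/417) = -1043/1251 ≈ -0.83373)
√(-4856 + (C - (-1708)/R)) = √(-4856 + (-1194 - (-1708)/(-1043/1251))) = √(-4856 + (-1194 - (-1708)*(-1251)/1043)) = √(-4856 + (-1194 - 1*305244/149)) = √(-4856 + (-1194 - 305244/149)) = √(-4856 - 483150/149) = √(-1206694/149) = I*√179797406/149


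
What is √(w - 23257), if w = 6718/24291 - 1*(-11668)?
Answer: I*√759773037019/8097 ≈ 107.65*I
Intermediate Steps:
w = 283434106/24291 (w = 6718*(1/24291) + 11668 = 6718/24291 + 11668 = 283434106/24291 ≈ 11668.)
√(w - 23257) = √(283434106/24291 - 23257) = √(-281501681/24291) = I*√759773037019/8097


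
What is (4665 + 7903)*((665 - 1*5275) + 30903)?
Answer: 330450424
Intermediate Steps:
(4665 + 7903)*((665 - 1*5275) + 30903) = 12568*((665 - 5275) + 30903) = 12568*(-4610 + 30903) = 12568*26293 = 330450424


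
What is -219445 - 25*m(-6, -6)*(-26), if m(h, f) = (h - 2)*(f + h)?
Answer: -157045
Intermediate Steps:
m(h, f) = (-2 + h)*(f + h)
-219445 - 25*m(-6, -6)*(-26) = -219445 - 25*((-6)**2 - 2*(-6) - 2*(-6) - 6*(-6))*(-26) = -219445 - 25*(36 + 12 + 12 + 36)*(-26) = -219445 - 25*96*(-26) = -219445 - 2400*(-26) = -219445 + 62400 = -157045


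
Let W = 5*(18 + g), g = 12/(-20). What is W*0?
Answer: 0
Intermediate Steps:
g = -⅗ (g = 12*(-1/20) = -⅗ ≈ -0.60000)
W = 87 (W = 5*(18 - ⅗) = 5*(87/5) = 87)
W*0 = 87*0 = 0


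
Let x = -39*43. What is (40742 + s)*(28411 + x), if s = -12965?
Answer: 742590318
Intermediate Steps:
x = -1677
(40742 + s)*(28411 + x) = (40742 - 12965)*(28411 - 1677) = 27777*26734 = 742590318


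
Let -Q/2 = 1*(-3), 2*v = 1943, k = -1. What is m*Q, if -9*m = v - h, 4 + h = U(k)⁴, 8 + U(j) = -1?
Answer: 11171/3 ≈ 3723.7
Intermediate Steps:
v = 1943/2 (v = (½)*1943 = 1943/2 ≈ 971.50)
U(j) = -9 (U(j) = -8 - 1 = -9)
Q = 6 (Q = -2*(-3) = 6)
h = 6557 (h = -4 + (-9)⁴ = -4 + 6561 = 6557)
m = 11171/18 (m = -(1943/2 - 1*6557)/9 = -(1943/2 - 6557)/9 = -⅑*(-11171/2) = 11171/18 ≈ 620.61)
m*Q = (11171/18)*6 = 11171/3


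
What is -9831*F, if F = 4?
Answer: -39324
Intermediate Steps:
-9831*F = -9831*4 = -39324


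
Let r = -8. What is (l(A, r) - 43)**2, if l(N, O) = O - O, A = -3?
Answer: 1849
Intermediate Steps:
l(N, O) = 0
(l(A, r) - 43)**2 = (0 - 43)**2 = (-43)**2 = 1849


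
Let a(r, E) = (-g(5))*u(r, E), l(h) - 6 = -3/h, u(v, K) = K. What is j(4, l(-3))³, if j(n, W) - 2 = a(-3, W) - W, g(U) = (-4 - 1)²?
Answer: -5832000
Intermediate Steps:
l(h) = 6 - 3/h
g(U) = 25 (g(U) = (-5)² = 25)
a(r, E) = -25*E (a(r, E) = (-1*25)*E = -25*E)
j(n, W) = 2 - 26*W (j(n, W) = 2 + (-25*W - W) = 2 - 26*W)
j(4, l(-3))³ = (2 - 26*(6 - 3/(-3)))³ = (2 - 26*(6 - 3*(-⅓)))³ = (2 - 26*(6 + 1))³ = (2 - 26*7)³ = (2 - 182)³ = (-180)³ = -5832000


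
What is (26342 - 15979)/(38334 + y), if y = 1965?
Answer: 10363/40299 ≈ 0.25715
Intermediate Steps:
(26342 - 15979)/(38334 + y) = (26342 - 15979)/(38334 + 1965) = 10363/40299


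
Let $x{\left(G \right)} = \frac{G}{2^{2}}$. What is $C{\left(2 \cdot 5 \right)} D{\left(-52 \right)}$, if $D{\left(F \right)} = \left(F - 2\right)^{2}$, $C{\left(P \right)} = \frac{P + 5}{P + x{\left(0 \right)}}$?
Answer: $4374$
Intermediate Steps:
$x{\left(G \right)} = \frac{G}{4}$
$C{\left(P \right)} = \frac{5 + P}{P}$ ($C{\left(P \right)} = \frac{P + 5}{P + \frac{1}{4} \cdot 0} = \frac{5 + P}{P + 0} = \frac{5 + P}{P}$)
$D{\left(F \right)} = \left(-2 + F\right)^{2}$
$C{\left(2 \cdot 5 \right)} D{\left(-52 \right)} = \frac{5 + 2 \cdot 5}{2 \cdot 5} \left(-2 - 52\right)^{2} = \frac{5 + 10}{10} \left(-54\right)^{2} = \frac{1}{10} \cdot 15 \cdot 2916 = \frac{3}{2} \cdot 2916 = 4374$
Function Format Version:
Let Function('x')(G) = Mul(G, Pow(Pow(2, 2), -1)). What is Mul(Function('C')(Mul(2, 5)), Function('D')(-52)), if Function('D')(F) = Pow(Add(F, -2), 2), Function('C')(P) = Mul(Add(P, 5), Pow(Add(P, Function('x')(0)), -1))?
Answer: 4374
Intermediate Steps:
Function('x')(G) = Mul(Rational(1, 4), G) (Function('x')(G) = Mul(G, Pow(4, -1)) = Mul(G, Rational(1, 4)) = Mul(Rational(1, 4), G))
Function('C')(P) = Mul(Pow(P, -1), Add(5, P)) (Function('C')(P) = Mul(Add(P, 5), Pow(Add(P, Mul(Rational(1, 4), 0)), -1)) = Mul(Add(5, P), Pow(Add(P, 0), -1)) = Mul(Add(5, P), Pow(P, -1)) = Mul(Pow(P, -1), Add(5, P)))
Function('D')(F) = Pow(Add(-2, F), 2)
Mul(Function('C')(Mul(2, 5)), Function('D')(-52)) = Mul(Mul(Pow(Mul(2, 5), -1), Add(5, Mul(2, 5))), Pow(Add(-2, -52), 2)) = Mul(Mul(Pow(10, -1), Add(5, 10)), Pow(-54, 2)) = Mul(Mul(Rational(1, 10), 15), 2916) = Mul(Rational(3, 2), 2916) = 4374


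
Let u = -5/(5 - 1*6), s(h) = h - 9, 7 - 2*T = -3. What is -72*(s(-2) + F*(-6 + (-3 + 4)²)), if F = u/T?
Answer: 1152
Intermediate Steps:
T = 5 (T = 7/2 - ½*(-3) = 7/2 + 3/2 = 5)
s(h) = -9 + h
u = 5 (u = -5/(5 - 6) = -5/(-1) = -5*(-1) = 5)
F = 1 (F = 5/5 = 5*(⅕) = 1)
-72*(s(-2) + F*(-6 + (-3 + 4)²)) = -72*((-9 - 2) + 1*(-6 + (-3 + 4)²)) = -72*(-11 + 1*(-6 + 1²)) = -72*(-11 + 1*(-6 + 1)) = -72*(-11 + 1*(-5)) = -72*(-11 - 5) = -72*(-16) = 1152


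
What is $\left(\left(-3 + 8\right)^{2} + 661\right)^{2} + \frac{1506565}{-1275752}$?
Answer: $\frac{600362281627}{1275752} \approx 4.706 \cdot 10^{5}$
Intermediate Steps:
$\left(\left(-3 + 8\right)^{2} + 661\right)^{2} + \frac{1506565}{-1275752} = \left(5^{2} + 661\right)^{2} + 1506565 \left(- \frac{1}{1275752}\right) = \left(25 + 661\right)^{2} - \frac{1506565}{1275752} = 686^{2} - \frac{1506565}{1275752} = 470596 - \frac{1506565}{1275752} = \frac{600362281627}{1275752}$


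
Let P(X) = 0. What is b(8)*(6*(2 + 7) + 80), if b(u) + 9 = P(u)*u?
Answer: -1206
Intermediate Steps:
b(u) = -9 (b(u) = -9 + 0*u = -9 + 0 = -9)
b(8)*(6*(2 + 7) + 80) = -9*(6*(2 + 7) + 80) = -9*(6*9 + 80) = -9*(54 + 80) = -9*134 = -1206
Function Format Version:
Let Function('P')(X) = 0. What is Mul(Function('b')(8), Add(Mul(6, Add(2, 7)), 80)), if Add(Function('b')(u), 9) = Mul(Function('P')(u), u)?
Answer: -1206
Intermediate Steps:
Function('b')(u) = -9 (Function('b')(u) = Add(-9, Mul(0, u)) = Add(-9, 0) = -9)
Mul(Function('b')(8), Add(Mul(6, Add(2, 7)), 80)) = Mul(-9, Add(Mul(6, Add(2, 7)), 80)) = Mul(-9, Add(Mul(6, 9), 80)) = Mul(-9, Add(54, 80)) = Mul(-9, 134) = -1206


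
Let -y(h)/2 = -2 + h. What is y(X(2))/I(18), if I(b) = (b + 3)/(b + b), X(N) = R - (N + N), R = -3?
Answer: 216/7 ≈ 30.857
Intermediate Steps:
X(N) = -3 - 2*N (X(N) = -3 - (N + N) = -3 - 2*N)
y(h) = 4 - 2*h (y(h) = -2*(-2 + h) = 4 - 2*h)
I(b) = (3 + b)/(2*b) (I(b) = (3 + b)/((2*b)) = (3 + b)*(1/(2*b)) = (3 + b)/(2*b))
y(X(2))/I(18) = (4 - 2*(-3 - 2*2))/(((1/2)*(3 + 18)/18)) = (4 - 2*(-3 - 4))/(((1/2)*(1/18)*21)) = (4 - 2*(-7))/(7/12) = (4 + 14)*(12/7) = 18*(12/7) = 216/7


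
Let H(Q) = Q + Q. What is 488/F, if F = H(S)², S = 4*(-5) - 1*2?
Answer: 61/242 ≈ 0.25207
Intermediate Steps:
S = -22 (S = -20 - 2 = -22)
H(Q) = 2*Q
F = 1936 (F = (2*(-22))² = (-44)² = 1936)
488/F = 488/1936 = 488*(1/1936) = 61/242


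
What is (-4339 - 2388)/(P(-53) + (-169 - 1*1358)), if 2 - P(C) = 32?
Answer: 6727/1557 ≈ 4.3205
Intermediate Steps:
P(C) = -30 (P(C) = 2 - 1*32 = 2 - 32 = -30)
(-4339 - 2388)/(P(-53) + (-169 - 1*1358)) = (-4339 - 2388)/(-30 + (-169 - 1*1358)) = -6727/(-30 + (-169 - 1358)) = -6727/(-30 - 1527) = -6727/(-1557) = -6727*(-1/1557) = 6727/1557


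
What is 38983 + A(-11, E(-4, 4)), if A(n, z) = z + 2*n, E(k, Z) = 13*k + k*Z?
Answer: 38893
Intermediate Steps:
E(k, Z) = 13*k + Z*k
38983 + A(-11, E(-4, 4)) = 38983 + (-4*(13 + 4) + 2*(-11)) = 38983 + (-4*17 - 22) = 38983 + (-68 - 22) = 38983 - 90 = 38893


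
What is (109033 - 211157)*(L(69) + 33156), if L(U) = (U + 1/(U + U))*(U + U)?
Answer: -4358550196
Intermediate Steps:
L(U) = 2*U*(U + 1/(2*U)) (L(U) = (U + 1/(2*U))*(2*U) = 2*U*(U + 1/(2*U)))
(109033 - 211157)*(L(69) + 33156) = (109033 - 211157)*((1 + 2*69²) + 33156) = -102124*((1 + 2*4761) + 33156) = -102124*((1 + 9522) + 33156) = -102124*(9523 + 33156) = -102124*42679 = -4358550196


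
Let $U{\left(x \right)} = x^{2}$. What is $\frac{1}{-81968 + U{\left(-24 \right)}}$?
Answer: $- \frac{1}{81392} \approx -1.2286 \cdot 10^{-5}$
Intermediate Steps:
$\frac{1}{-81968 + U{\left(-24 \right)}} = \frac{1}{-81968 + \left(-24\right)^{2}} = \frac{1}{-81968 + 576} = \frac{1}{-81392} = - \frac{1}{81392}$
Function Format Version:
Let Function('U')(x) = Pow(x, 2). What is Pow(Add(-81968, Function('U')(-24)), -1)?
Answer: Rational(-1, 81392) ≈ -1.2286e-5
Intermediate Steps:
Pow(Add(-81968, Function('U')(-24)), -1) = Pow(Add(-81968, Pow(-24, 2)), -1) = Pow(Add(-81968, 576), -1) = Pow(-81392, -1) = Rational(-1, 81392)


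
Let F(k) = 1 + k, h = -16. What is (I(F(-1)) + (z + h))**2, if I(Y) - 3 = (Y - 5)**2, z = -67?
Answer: 3025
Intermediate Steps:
I(Y) = 3 + (-5 + Y)**2 (I(Y) = 3 + (Y - 5)**2 = 3 + (-5 + Y)**2)
(I(F(-1)) + (z + h))**2 = ((3 + (-5 + (1 - 1))**2) + (-67 - 16))**2 = ((3 + (-5 + 0)**2) - 83)**2 = ((3 + (-5)**2) - 83)**2 = ((3 + 25) - 83)**2 = (28 - 83)**2 = (-55)**2 = 3025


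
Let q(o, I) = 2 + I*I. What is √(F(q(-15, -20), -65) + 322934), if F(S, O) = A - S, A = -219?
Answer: √322313 ≈ 567.73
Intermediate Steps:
q(o, I) = 2 + I²
F(S, O) = -219 - S
√(F(q(-15, -20), -65) + 322934) = √((-219 - (2 + (-20)²)) + 322934) = √((-219 - (2 + 400)) + 322934) = √((-219 - 1*402) + 322934) = √((-219 - 402) + 322934) = √(-621 + 322934) = √322313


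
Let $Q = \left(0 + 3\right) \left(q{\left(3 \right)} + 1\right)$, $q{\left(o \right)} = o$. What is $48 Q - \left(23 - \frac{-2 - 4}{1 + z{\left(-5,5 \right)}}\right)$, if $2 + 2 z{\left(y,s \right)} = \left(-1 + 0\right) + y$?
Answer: $555$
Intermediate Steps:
$z{\left(y,s \right)} = - \frac{3}{2} + \frac{y}{2}$ ($z{\left(y,s \right)} = -1 + \frac{\left(-1 + 0\right) + y}{2} = -1 + \frac{-1 + y}{2} = -1 + \left(- \frac{1}{2} + \frac{y}{2}\right) = - \frac{3}{2} + \frac{y}{2}$)
$Q = 12$ ($Q = \left(0 + 3\right) \left(3 + 1\right) = 3 \cdot 4 = 12$)
$48 Q - \left(23 - \frac{-2 - 4}{1 + z{\left(-5,5 \right)}}\right) = 48 \cdot 12 - \left(23 - \frac{-2 - 4}{1 + \left(- \frac{3}{2} + \frac{1}{2} \left(-5\right)\right)}\right) = 576 - \left(23 + \frac{6}{1 - 4}\right) = 576 - \left(23 + \frac{6}{-3}\right) = 576 - 21 = 555$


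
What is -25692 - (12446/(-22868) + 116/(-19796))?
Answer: -1453798632059/56586866 ≈ -25691.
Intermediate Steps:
-25692 - (12446/(-22868) + 116/(-19796)) = -25692 - (12446*(-1/22868) + 116*(-1/19796)) = -25692 - (-6223/11434 - 29/4949) = -25692 - 1*(-31129213/56586866) = -25692 + 31129213/56586866 = -1453798632059/56586866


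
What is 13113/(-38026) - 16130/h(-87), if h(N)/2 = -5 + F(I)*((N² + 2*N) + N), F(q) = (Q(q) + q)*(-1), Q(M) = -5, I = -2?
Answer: -977422753/1945067926 ≈ -0.50251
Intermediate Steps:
F(q) = 5 - q (F(q) = (-5 + q)*(-1) = 5 - q)
h(N) = -10 + 14*N² + 42*N (h(N) = 2*(-5 + (5 - 1*(-2))*((N² + 2*N) + N)) = 2*(-5 + (5 + 2)*(N² + 3*N)) = 2*(-5 + 7*(N² + 3*N)) = 2*(-5 + (7*N² + 21*N)) = 2*(-5 + 7*N² + 21*N) = -10 + 14*N² + 42*N)
13113/(-38026) - 16130/h(-87) = 13113/(-38026) - 16130/(-10 + 14*(-87)² + 42*(-87)) = 13113*(-1/38026) - 16130/(-10 + 14*7569 - 3654) = -13113/38026 - 16130/(-10 + 105966 - 3654) = -13113/38026 - 16130/102302 = -13113/38026 - 16130*1/102302 = -13113/38026 - 8065/51151 = -977422753/1945067926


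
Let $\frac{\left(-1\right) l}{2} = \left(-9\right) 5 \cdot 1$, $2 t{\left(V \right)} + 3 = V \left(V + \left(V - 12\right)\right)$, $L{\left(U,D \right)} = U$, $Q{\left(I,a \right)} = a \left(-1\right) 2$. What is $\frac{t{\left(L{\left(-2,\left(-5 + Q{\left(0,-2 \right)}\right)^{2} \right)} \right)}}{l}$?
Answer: $\frac{29}{180} \approx 0.16111$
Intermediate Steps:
$Q{\left(I,a \right)} = - 2 a$ ($Q{\left(I,a \right)} = - a 2 = - 2 a$)
$t{\left(V \right)} = - \frac{3}{2} + \frac{V \left(-12 + 2 V\right)}{2}$ ($t{\left(V \right)} = - \frac{3}{2} + \frac{V \left(V + \left(V - 12\right)\right)}{2} = - \frac{3}{2} + \frac{V \left(V + \left(-12 + V\right)\right)}{2} = - \frac{3}{2} + \frac{V \left(-12 + 2 V\right)}{2}$)
$l = 90$ ($l = - 2 \left(-9\right) 5 \cdot 1 = - 2 \left(\left(-45\right) 1\right) = \left(-2\right) \left(-45\right) = 90$)
$\frac{t{\left(L{\left(-2,\left(-5 + Q{\left(0,-2 \right)}\right)^{2} \right)} \right)}}{l} = \frac{- \frac{3}{2} + \left(-2\right)^{2} - -12}{90} = \left(- \frac{3}{2} + 4 + 12\right) \frac{1}{90} = \frac{29}{2} \cdot \frac{1}{90} = \frac{29}{180}$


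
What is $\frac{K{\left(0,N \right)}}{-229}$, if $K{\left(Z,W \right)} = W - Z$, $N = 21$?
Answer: $- \frac{21}{229} \approx -0.091703$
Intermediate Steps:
$\frac{K{\left(0,N \right)}}{-229} = \frac{21 - 0}{-229} = \left(21 + 0\right) \left(- \frac{1}{229}\right) = 21 \left(- \frac{1}{229}\right) = - \frac{21}{229}$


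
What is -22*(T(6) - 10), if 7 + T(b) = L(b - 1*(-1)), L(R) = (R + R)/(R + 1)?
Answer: 671/2 ≈ 335.50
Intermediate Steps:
L(R) = 2*R/(1 + R) (L(R) = (2*R)/(1 + R) = 2*R/(1 + R))
T(b) = -7 + 2*(1 + b)/(2 + b) (T(b) = -7 + 2*(b - 1*(-1))/(1 + (b - 1*(-1))) = -7 + 2*(b + 1)/(1 + (b + 1)) = -7 + 2*(1 + b)/(1 + (1 + b)) = -7 + 2*(1 + b)/(2 + b))
-22*(T(6) - 10) = -22*((-12 - 5*6)/(2 + 6) - 10) = -22*((-12 - 30)/8 - 10) = -22*((⅛)*(-42) - 10) = -22*(-21/4 - 10) = -22*(-61/4) = 671/2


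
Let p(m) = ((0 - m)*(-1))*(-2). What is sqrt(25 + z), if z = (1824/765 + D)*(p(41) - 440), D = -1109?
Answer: sqrt(4173726355)/85 ≈ 760.05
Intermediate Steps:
p(m) = -2*m (p(m) = (-m*(-1))*(-2) = m*(-2) = -2*m)
z = 49100538/85 (z = (1824/765 - 1109)*(-2*41 - 440) = (1824*(1/765) - 1109)*(-82 - 440) = (608/255 - 1109)*(-522) = -282187/255*(-522) = 49100538/85 ≈ 5.7765e+5)
sqrt(25 + z) = sqrt(25 + 49100538/85) = sqrt(49102663/85) = sqrt(4173726355)/85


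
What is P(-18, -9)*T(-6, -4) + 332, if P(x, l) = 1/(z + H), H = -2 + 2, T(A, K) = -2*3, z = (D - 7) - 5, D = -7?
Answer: 6314/19 ≈ 332.32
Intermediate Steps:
z = -19 (z = (-7 - 7) - 5 = -14 - 5 = -19)
T(A, K) = -6
H = 0
P(x, l) = -1/19 (P(x, l) = 1/(-19 + 0) = 1/(-19) = -1/19)
P(-18, -9)*T(-6, -4) + 332 = -1/19*(-6) + 332 = 6/19 + 332 = 6314/19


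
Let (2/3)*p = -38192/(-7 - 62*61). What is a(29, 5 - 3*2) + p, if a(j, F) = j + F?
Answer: 54460/1263 ≈ 43.120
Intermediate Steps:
a(j, F) = F + j
p = 19096/1263 (p = 3*(-38192/(-7 - 62*61))/2 = 3*(-38192/(-7 - 3782))/2 = 3*(-38192/(-3789))/2 = 3*(-38192*(-1/3789))/2 = (3/2)*(38192/3789) = 19096/1263 ≈ 15.120)
a(29, 5 - 3*2) + p = ((5 - 3*2) + 29) + 19096/1263 = ((5 - 6) + 29) + 19096/1263 = (-1 + 29) + 19096/1263 = 28 + 19096/1263 = 54460/1263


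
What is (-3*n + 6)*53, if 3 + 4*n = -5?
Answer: 636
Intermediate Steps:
n = -2 (n = -3/4 + (1/4)*(-5) = -3/4 - 5/4 = -2)
(-3*n + 6)*53 = (-3*(-2) + 6)*53 = (6 + 6)*53 = 12*53 = 636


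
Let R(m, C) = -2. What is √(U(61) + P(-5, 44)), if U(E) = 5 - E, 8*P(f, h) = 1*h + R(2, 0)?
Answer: I*√203/2 ≈ 7.1239*I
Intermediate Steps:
P(f, h) = -¼ + h/8 (P(f, h) = (1*h - 2)/8 = (h - 2)/8 = (-2 + h)/8 = -¼ + h/8)
√(U(61) + P(-5, 44)) = √((5 - 1*61) + (-¼ + (⅛)*44)) = √((5 - 61) + (-¼ + 11/2)) = √(-56 + 21/4) = √(-203/4) = I*√203/2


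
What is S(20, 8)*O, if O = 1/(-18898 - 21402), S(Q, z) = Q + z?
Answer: -7/10075 ≈ -0.00069479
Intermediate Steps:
O = -1/40300 (O = 1/(-40300) = -1/40300 ≈ -2.4814e-5)
S(20, 8)*O = (20 + 8)*(-1/40300) = 28*(-1/40300) = -7/10075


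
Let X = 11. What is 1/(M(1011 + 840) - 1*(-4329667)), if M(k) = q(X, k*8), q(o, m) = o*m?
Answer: 1/4492555 ≈ 2.2259e-7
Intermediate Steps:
q(o, m) = m*o
M(k) = 88*k (M(k) = (k*8)*11 = (8*k)*11 = 88*k)
1/(M(1011 + 840) - 1*(-4329667)) = 1/(88*(1011 + 840) - 1*(-4329667)) = 1/(88*1851 + 4329667) = 1/(162888 + 4329667) = 1/4492555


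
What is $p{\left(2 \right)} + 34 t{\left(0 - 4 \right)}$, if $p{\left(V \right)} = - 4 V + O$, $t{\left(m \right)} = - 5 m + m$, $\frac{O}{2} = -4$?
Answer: $528$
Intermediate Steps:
$O = -8$ ($O = 2 \left(-4\right) = -8$)
$t{\left(m \right)} = - 4 m$
$p{\left(V \right)} = -8 - 4 V$ ($p{\left(V \right)} = - 4 V - 8 = -8 - 4 V$)
$p{\left(2 \right)} + 34 t{\left(0 - 4 \right)} = \left(-8 - 8\right) + 34 \left(- 4 \left(0 - 4\right)\right) = -16 + 34 \left(\left(-4\right) \left(-4\right)\right) = -16 + 34 \cdot 16 = -16 + 544 = 528$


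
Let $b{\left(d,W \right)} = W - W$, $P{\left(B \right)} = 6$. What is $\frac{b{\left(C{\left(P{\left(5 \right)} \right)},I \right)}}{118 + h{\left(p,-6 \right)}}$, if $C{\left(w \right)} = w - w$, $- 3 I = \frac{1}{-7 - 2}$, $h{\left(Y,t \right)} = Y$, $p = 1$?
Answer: $0$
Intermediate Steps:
$I = \frac{1}{27}$ ($I = - \frac{1}{3 \left(-7 - 2\right)} = - \frac{1}{3 \left(-9\right)} = \left(- \frac{1}{3}\right) \left(- \frac{1}{9}\right) = \frac{1}{27} \approx 0.037037$)
$C{\left(w \right)} = 0$
$b{\left(d,W \right)} = 0$
$\frac{b{\left(C{\left(P{\left(5 \right)} \right)},I \right)}}{118 + h{\left(p,-6 \right)}} = \frac{1}{118 + 1} \cdot 0 = \frac{1}{119} \cdot 0 = 0$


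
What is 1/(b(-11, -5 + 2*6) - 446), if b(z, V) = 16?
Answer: -1/430 ≈ -0.0023256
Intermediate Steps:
1/(b(-11, -5 + 2*6) - 446) = 1/(16 - 446) = 1/(-430) = -1/430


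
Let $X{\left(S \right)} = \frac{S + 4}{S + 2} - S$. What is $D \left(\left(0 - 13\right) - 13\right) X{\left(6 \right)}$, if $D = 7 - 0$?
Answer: $\frac{1729}{2} \approx 864.5$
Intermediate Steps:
$D = 7$ ($D = 7 + 0 = 7$)
$X{\left(S \right)} = - S + \frac{4 + S}{2 + S}$ ($X{\left(S \right)} = \frac{4 + S}{2 + S} - S = - S + \frac{4 + S}{2 + S}$)
$D \left(\left(0 - 13\right) - 13\right) X{\left(6 \right)} = 7 \left(\left(0 - 13\right) - 13\right) \frac{4 - 6 - 6^{2}}{2 + 6} = 7 \left(-13 - 13\right) \frac{4 - 6 - 36}{8} = 7 \left(-26\right) \frac{4 - 6 - 36}{8} = - 182 \cdot \frac{1}{8} \left(-38\right) = \left(-182\right) \left(- \frac{19}{4}\right) = \frac{1729}{2}$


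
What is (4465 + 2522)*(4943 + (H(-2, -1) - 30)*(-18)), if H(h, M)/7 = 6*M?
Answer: 43591893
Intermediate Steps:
H(h, M) = 42*M (H(h, M) = 7*(6*M) = 42*M)
(4465 + 2522)*(4943 + (H(-2, -1) - 30)*(-18)) = (4465 + 2522)*(4943 + (42*(-1) - 30)*(-18)) = 6987*(4943 + (-42 - 30)*(-18)) = 6987*(4943 - 72*(-18)) = 6987*(4943 + 1296) = 6987*6239 = 43591893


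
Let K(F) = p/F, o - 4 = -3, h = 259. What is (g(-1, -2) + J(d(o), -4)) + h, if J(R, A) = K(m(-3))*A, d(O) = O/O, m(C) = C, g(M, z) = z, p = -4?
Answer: 755/3 ≈ 251.67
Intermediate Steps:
o = 1 (o = 4 - 3 = 1)
K(F) = -4/F
d(O) = 1
J(R, A) = 4*A/3 (J(R, A) = (-4/(-3))*A = (-4*(-⅓))*A = 4*A/3)
(g(-1, -2) + J(d(o), -4)) + h = (-2 + (4/3)*(-4)) + 259 = (-2 - 16/3) + 259 = -22/3 + 259 = 755/3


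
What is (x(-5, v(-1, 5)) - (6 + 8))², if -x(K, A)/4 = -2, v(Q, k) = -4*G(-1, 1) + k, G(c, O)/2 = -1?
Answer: 36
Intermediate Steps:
G(c, O) = -2 (G(c, O) = 2*(-1) = -2)
v(Q, k) = 8 + k (v(Q, k) = -4*(-2) + k = 8 + k)
x(K, A) = 8 (x(K, A) = -4*(-2) = 8)
(x(-5, v(-1, 5)) - (6 + 8))² = (8 - (6 + 8))² = (8 - 1*14)² = (8 - 14)² = (-6)² = 36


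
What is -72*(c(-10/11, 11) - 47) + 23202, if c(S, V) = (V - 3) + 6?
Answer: 25578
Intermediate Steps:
c(S, V) = 3 + V (c(S, V) = (-3 + V) + 6 = 3 + V)
-72*(c(-10/11, 11) - 47) + 23202 = -72*((3 + 11) - 47) + 23202 = -72*(14 - 47) + 23202 = -72*(-33) + 23202 = 2376 + 23202 = 25578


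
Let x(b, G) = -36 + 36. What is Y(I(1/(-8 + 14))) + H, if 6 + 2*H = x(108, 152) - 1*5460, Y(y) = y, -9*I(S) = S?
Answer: -147583/54 ≈ -2733.0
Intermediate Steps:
x(b, G) = 0
I(S) = -S/9
H = -2733 (H = -3 + (0 - 1*5460)/2 = -3 + (0 - 5460)/2 = -3 + (½)*(-5460) = -3 - 2730 = -2733)
Y(I(1/(-8 + 14))) + H = -1/(9*(-8 + 14)) - 2733 = -⅑/6 - 2733 = -⅑*⅙ - 2733 = -1/54 - 2733 = -147583/54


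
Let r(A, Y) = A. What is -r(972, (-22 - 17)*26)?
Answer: -972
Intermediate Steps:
-r(972, (-22 - 17)*26) = -1*972 = -972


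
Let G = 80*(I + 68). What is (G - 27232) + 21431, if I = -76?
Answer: -6441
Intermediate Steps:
G = -640 (G = 80*(-76 + 68) = 80*(-8) = -640)
(G - 27232) + 21431 = (-640 - 27232) + 21431 = -27872 + 21431 = -6441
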